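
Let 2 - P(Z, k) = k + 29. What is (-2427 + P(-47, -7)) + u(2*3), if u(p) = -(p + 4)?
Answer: -2457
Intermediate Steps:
P(Z, k) = -27 - k (P(Z, k) = 2 - (k + 29) = 2 - (29 + k) = 2 + (-29 - k) = -27 - k)
u(p) = -4 - p (u(p) = -(4 + p) = -4 - p)
(-2427 + P(-47, -7)) + u(2*3) = (-2427 + (-27 - 1*(-7))) + (-4 - 2*3) = (-2427 + (-27 + 7)) + (-4 - 1*6) = (-2427 - 20) + (-4 - 6) = -2447 - 10 = -2457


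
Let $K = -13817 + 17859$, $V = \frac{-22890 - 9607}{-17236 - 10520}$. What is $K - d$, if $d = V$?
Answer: $\frac{112157255}{27756} \approx 4040.8$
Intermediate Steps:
$V = \frac{32497}{27756}$ ($V = - \frac{32497}{-27756} = \left(-32497\right) \left(- \frac{1}{27756}\right) = \frac{32497}{27756} \approx 1.1708$)
$K = 4042$
$d = \frac{32497}{27756} \approx 1.1708$
$K - d = 4042 - \frac{32497}{27756} = \frac{112157255}{27756}$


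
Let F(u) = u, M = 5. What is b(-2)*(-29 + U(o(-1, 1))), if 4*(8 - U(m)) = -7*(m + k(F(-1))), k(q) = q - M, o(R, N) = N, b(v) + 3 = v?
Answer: 595/4 ≈ 148.75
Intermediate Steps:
b(v) = -3 + v
k(q) = -5 + q (k(q) = q - 1*5 = q - 5 = -5 + q)
U(m) = -5/2 + 7*m/4 (U(m) = 8 - (-7)*(m + (-5 - 1))/4 = 8 - (-7)*(m - 6)/4 = 8 - (-7)*(-6 + m)/4 = 8 - (42 - 7*m)/4 = 8 + (-21/2 + 7*m/4) = -5/2 + 7*m/4)
b(-2)*(-29 + U(o(-1, 1))) = (-3 - 2)*(-29 + (-5/2 + (7/4)*1)) = -5*(-29 + (-5/2 + 7/4)) = -5*(-29 - ¾) = -5*(-119/4) = 595/4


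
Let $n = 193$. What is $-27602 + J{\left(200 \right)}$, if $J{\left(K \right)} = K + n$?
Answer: $-27209$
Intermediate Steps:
$J{\left(K \right)} = 193 + K$ ($J{\left(K \right)} = K + 193 = 193 + K$)
$-27602 + J{\left(200 \right)} = -27602 + \left(193 + 200\right) = -27602 + 393 = -27209$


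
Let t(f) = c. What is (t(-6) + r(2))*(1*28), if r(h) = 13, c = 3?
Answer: 448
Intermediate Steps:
t(f) = 3
(t(-6) + r(2))*(1*28) = (3 + 13)*(1*28) = 16*28 = 448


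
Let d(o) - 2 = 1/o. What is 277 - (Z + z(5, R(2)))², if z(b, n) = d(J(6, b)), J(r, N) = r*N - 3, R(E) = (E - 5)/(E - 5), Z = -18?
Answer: 16172/729 ≈ 22.184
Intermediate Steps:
R(E) = 1 (R(E) = (-5 + E)/(-5 + E) = 1)
J(r, N) = -3 + N*r (J(r, N) = N*r - 3 = -3 + N*r)
d(o) = 2 + 1/o
z(b, n) = 2 + 1/(-3 + 6*b) (z(b, n) = 2 + 1/(-3 + b*6) = 2 + 1/(-3 + 6*b))
277 - (Z + z(5, R(2)))² = 277 - (-18 + (-5 + 12*5)/(3*(-1 + 2*5)))² = 277 - (-18 + (-5 + 60)/(3*(-1 + 10)))² = 277 - (-18 + (⅓)*55/9)² = 277 - (-18 + (⅓)*(⅑)*55)² = 277 - (-18 + 55/27)² = 277 - (-431/27)² = 277 - 1*185761/729 = 277 - 185761/729 = 16172/729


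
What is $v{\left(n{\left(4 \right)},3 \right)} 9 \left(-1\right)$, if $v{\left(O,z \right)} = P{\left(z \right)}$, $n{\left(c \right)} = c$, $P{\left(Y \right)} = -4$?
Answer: $36$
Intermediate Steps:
$v{\left(O,z \right)} = -4$
$v{\left(n{\left(4 \right)},3 \right)} 9 \left(-1\right) = \left(-4\right) 9 \left(-1\right) = \left(-36\right) \left(-1\right) = 36$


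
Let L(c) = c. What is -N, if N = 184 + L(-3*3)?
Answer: -175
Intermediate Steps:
N = 175 (N = 184 - 3*3 = 184 - 9 = 175)
-N = -1*175 = -175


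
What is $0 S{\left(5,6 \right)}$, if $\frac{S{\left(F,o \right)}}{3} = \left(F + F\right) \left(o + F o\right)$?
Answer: $0$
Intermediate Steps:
$S{\left(F,o \right)} = 6 F \left(o + F o\right)$ ($S{\left(F,o \right)} = 3 \left(F + F\right) \left(o + F o\right) = 3 \cdot 2 F \left(o + F o\right) = 6 F \left(o + F o\right)$)
$0 S{\left(5,6 \right)} = 0 \cdot 6 \cdot 5 \cdot 6 \left(1 + 5\right) = 0 \cdot 6 \cdot 5 \cdot 6 \cdot 6 = 0 \cdot 1080 = 0$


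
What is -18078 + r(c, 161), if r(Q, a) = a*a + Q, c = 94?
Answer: 7937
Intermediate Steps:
r(Q, a) = Q + a² (r(Q, a) = a² + Q = Q + a²)
-18078 + r(c, 161) = -18078 + (94 + 161²) = -18078 + (94 + 25921) = -18078 + 26015 = 7937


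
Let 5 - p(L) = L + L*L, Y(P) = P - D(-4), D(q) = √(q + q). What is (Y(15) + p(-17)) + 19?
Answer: -233 - 2*I*√2 ≈ -233.0 - 2.8284*I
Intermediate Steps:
D(q) = √2*√q (D(q) = √(2*q) = √2*√q)
Y(P) = P - 2*I*√2 (Y(P) = P - √2*√(-4) = P - √2*2*I = P - 2*I*√2)
p(L) = 5 - L - L² (p(L) = 5 - (L + L*L) = 5 - (L + L²) = 5 + (-L - L²) = 5 - L - L²)
(Y(15) + p(-17)) + 19 = ((15 - 2*I*√2) + (5 - 1*(-17) - 1*(-17)²)) + 19 = ((15 - 2*I*√2) + (5 + 17 - 1*289)) + 19 = ((15 - 2*I*√2) + (5 + 17 - 289)) + 19 = ((15 - 2*I*√2) - 267) + 19 = (-252 - 2*I*√2) + 19 = -233 - 2*I*√2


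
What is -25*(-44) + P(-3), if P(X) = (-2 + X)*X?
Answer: 1115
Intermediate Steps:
P(X) = X*(-2 + X)
-25*(-44) + P(-3) = -25*(-44) - 3*(-2 - 3) = 1100 - 3*(-5) = 1100 + 15 = 1115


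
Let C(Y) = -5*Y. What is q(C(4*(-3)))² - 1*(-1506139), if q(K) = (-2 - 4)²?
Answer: 1507435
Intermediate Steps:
q(K) = 36 (q(K) = (-6)² = 36)
q(C(4*(-3)))² - 1*(-1506139) = 36² - 1*(-1506139) = 1296 + 1506139 = 1507435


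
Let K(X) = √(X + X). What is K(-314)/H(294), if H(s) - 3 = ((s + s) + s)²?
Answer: 2*I*√157/777927 ≈ 3.2214e-5*I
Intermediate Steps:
K(X) = √2*√X (K(X) = √(2*X) = √2*√X)
H(s) = 3 + 9*s² (H(s) = 3 + ((s + s) + s)² = 3 + (2*s + s)² = 3 + (3*s)² = 3 + 9*s²)
K(-314)/H(294) = (√2*√(-314))/(3 + 9*294²) = (√2*(I*√314))/(3 + 9*86436) = (2*I*√157)/(3 + 777924) = (2*I*√157)/777927 = (2*I*√157)*(1/777927) = 2*I*√157/777927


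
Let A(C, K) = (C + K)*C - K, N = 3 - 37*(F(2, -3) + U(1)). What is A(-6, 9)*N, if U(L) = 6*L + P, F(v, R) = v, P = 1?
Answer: 8910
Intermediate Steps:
U(L) = 1 + 6*L (U(L) = 6*L + 1 = 1 + 6*L)
N = -330 (N = 3 - 37*(2 + (1 + 6*1)) = 3 - 37*(2 + (1 + 6)) = 3 - 37*(2 + 7) = 3 - 37*9 = 3 - 333 = -330)
A(C, K) = -K + C*(C + K) (A(C, K) = C*(C + K) - K = -K + C*(C + K))
A(-6, 9)*N = ((-6)² - 1*9 - 6*9)*(-330) = (36 - 9 - 54)*(-330) = -27*(-330) = 8910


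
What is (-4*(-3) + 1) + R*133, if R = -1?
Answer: -120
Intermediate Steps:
(-4*(-3) + 1) + R*133 = (-4*(-3) + 1) - 1*133 = (12 + 1) - 133 = 13 - 133 = -120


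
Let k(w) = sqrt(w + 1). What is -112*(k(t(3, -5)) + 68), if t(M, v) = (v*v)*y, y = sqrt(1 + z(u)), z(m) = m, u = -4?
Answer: -7616 - 112*sqrt(1 + 25*I*sqrt(3)) ≈ -8143.2 - 515.16*I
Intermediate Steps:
y = I*sqrt(3) (y = sqrt(1 - 4) = sqrt(-3) = I*sqrt(3) ≈ 1.732*I)
t(M, v) = I*sqrt(3)*v**2 (t(M, v) = (v*v)*(I*sqrt(3)) = v**2*(I*sqrt(3)) = I*sqrt(3)*v**2)
k(w) = sqrt(1 + w)
-112*(k(t(3, -5)) + 68) = -112*(sqrt(1 + I*sqrt(3)*(-5)**2) + 68) = -112*(sqrt(1 + I*sqrt(3)*25) + 68) = -112*(sqrt(1 + 25*I*sqrt(3)) + 68) = -112*(68 + sqrt(1 + 25*I*sqrt(3))) = -7616 - 112*sqrt(1 + 25*I*sqrt(3))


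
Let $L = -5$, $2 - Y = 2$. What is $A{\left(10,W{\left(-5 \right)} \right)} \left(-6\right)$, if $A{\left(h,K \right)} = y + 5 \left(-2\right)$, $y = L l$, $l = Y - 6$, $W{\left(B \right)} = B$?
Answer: $-120$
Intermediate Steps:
$Y = 0$ ($Y = 2 - 2 = 0$)
$l = -6$ ($l = 0 - 6 = -6$)
$y = 30$ ($y = \left(-5\right) \left(-6\right) = 30$)
$A{\left(h,K \right)} = 20$ ($A{\left(h,K \right)} = 30 + 5 \left(-2\right) = 30 - 10 = 20$)
$A{\left(10,W{\left(-5 \right)} \right)} \left(-6\right) = 20 \left(-6\right) = -120$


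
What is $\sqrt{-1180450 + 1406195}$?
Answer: $\sqrt{225745} \approx 475.13$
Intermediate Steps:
$\sqrt{-1180450 + 1406195} = \sqrt{225745}$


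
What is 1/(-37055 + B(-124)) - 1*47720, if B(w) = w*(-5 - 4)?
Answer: -1715009081/35939 ≈ -47720.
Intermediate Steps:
B(w) = -9*w (B(w) = w*(-9) = -9*w)
1/(-37055 + B(-124)) - 1*47720 = 1/(-37055 - 9*(-124)) - 1*47720 = 1/(-37055 + 1116) - 47720 = 1/(-35939) - 47720 = -1/35939 - 47720 = -1715009081/35939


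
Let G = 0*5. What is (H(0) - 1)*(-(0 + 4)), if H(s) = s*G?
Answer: 4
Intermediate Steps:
G = 0
H(s) = 0 (H(s) = s*0 = 0)
(H(0) - 1)*(-(0 + 4)) = (0 - 1)*(-(0 + 4)) = -(-1)*4 = -1*(-4) = 4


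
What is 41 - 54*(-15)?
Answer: 851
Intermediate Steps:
41 - 54*(-15) = 41 - 9*(-90) = 41 + 810 = 851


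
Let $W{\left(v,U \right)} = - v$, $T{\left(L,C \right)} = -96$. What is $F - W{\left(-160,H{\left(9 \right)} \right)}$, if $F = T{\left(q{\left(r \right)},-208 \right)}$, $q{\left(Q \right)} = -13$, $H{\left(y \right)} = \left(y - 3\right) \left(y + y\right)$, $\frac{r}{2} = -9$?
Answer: $-256$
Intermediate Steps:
$r = -18$ ($r = 2 \left(-9\right) = -18$)
$H{\left(y \right)} = 2 y \left(-3 + y\right)$ ($H{\left(y \right)} = \left(-3 + y\right) 2 y = 2 y \left(-3 + y\right)$)
$F = -96$
$F - W{\left(-160,H{\left(9 \right)} \right)} = -96 - \left(-1\right) \left(-160\right) = -96 - 160 = -256$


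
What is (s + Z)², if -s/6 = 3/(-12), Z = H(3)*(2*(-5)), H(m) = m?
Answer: 3249/4 ≈ 812.25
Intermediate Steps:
Z = -30 (Z = 3*(2*(-5)) = 3*(-10) = -30)
s = 3/2 (s = -18/(-12) = -18*(-1)/12 = -6*(-¼) = 3/2 ≈ 1.5000)
(s + Z)² = (3/2 - 30)² = (-57/2)² = 3249/4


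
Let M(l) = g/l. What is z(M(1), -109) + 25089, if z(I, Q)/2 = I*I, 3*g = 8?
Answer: 225929/9 ≈ 25103.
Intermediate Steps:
g = 8/3 (g = (1/3)*8 = 8/3 ≈ 2.6667)
M(l) = 8/(3*l)
z(I, Q) = 2*I**2 (z(I, Q) = 2*(I*I) = 2*I**2)
z(M(1), -109) + 25089 = 2*((8/3)/1)**2 + 25089 = 2*((8/3)*1)**2 + 25089 = 2*(8/3)**2 + 25089 = 2*(64/9) + 25089 = 128/9 + 25089 = 225929/9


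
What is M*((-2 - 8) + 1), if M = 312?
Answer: -2808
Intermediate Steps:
M*((-2 - 8) + 1) = 312*((-2 - 8) + 1) = 312*(-10 + 1) = 312*(-9) = -2808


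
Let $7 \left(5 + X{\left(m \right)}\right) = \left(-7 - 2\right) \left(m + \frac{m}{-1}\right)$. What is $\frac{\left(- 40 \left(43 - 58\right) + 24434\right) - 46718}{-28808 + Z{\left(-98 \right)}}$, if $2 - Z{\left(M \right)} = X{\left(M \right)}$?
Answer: $\frac{21684}{28801} \approx 0.75289$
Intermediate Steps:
$X{\left(m \right)} = -5$ ($X{\left(m \right)} = -5 + \frac{\left(-7 - 2\right) \left(m + \frac{m}{-1}\right)}{7} = -5 + \frac{\left(-9\right) \left(m + m \left(-1\right)\right)}{7} = -5 + \frac{\left(-9\right) \left(m - m\right)}{7} = -5 + \frac{\left(-9\right) 0}{7} = -5 + \frac{1}{7} \cdot 0 = -5 + 0 = -5$)
$Z{\left(M \right)} = 7$ ($Z{\left(M \right)} = 2 - -5 = 2 + 5 = 7$)
$\frac{\left(- 40 \left(43 - 58\right) + 24434\right) - 46718}{-28808 + Z{\left(-98 \right)}} = \frac{\left(- 40 \left(43 - 58\right) + 24434\right) - 46718}{-28808 + 7} = \frac{\left(\left(-40\right) \left(-15\right) + 24434\right) - 46718}{-28801} = \left(\left(600 + 24434\right) - 46718\right) \left(- \frac{1}{28801}\right) = \left(25034 - 46718\right) \left(- \frac{1}{28801}\right) = \left(-21684\right) \left(- \frac{1}{28801}\right) = \frac{21684}{28801}$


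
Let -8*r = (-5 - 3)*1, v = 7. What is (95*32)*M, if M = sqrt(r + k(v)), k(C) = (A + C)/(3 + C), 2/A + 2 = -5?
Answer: 912*sqrt(910)/7 ≈ 3930.2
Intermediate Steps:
A = -2/7 (A = 2/(-2 - 5) = 2/(-7) = 2*(-1/7) = -2/7 ≈ -0.28571)
k(C) = (-2/7 + C)/(3 + C)
r = 1 (r = -(-5 - 3)/8 = -(-1) = -1/8*(-8) = 1)
M = 3*sqrt(910)/70 (M = sqrt(1 + (-2/7 + 7)/(3 + 7)) = sqrt(1 + (47/7)/10) = sqrt(1 + (1/10)*(47/7)) = sqrt(1 + 47/70) = sqrt(117/70) = 3*sqrt(910)/70 ≈ 1.2928)
(95*32)*M = (95*32)*(3*sqrt(910)/70) = 3040*(3*sqrt(910)/70) = 912*sqrt(910)/7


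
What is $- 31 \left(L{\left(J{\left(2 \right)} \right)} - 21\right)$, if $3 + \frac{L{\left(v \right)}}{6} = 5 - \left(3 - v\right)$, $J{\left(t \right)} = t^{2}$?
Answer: $93$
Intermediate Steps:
$L{\left(v \right)} = -6 + 6 v$ ($L{\left(v \right)} = -18 + 6 \left(5 - \left(3 - v\right)\right) = -18 + 6 \left(5 + \left(-3 + v\right)\right) = -18 + 6 \left(2 + v\right) = -18 + \left(12 + 6 v\right) = -6 + 6 v$)
$- 31 \left(L{\left(J{\left(2 \right)} \right)} - 21\right) = - 31 \left(\left(-6 + 6 \cdot 2^{2}\right) - 21\right) = - 31 \left(\left(-6 + 6 \cdot 4\right) - 21\right) = - 31 \left(\left(-6 + 24\right) - 21\right) = - 31 \left(18 - 21\right) = \left(-31\right) \left(-3\right) = 93$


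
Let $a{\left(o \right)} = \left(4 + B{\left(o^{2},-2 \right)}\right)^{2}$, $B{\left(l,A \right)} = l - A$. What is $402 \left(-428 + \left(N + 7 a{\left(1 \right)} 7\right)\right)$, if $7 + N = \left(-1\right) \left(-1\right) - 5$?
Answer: $788724$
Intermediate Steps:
$N = -11$ ($N = -7 - 4 = -11$)
$a{\left(o \right)} = \left(6 + o^{2}\right)^{2}$ ($a{\left(o \right)} = \left(4 + \left(o^{2} - -2\right)\right)^{2} = \left(4 + \left(o^{2} + 2\right)\right)^{2} = \left(4 + \left(2 + o^{2}\right)\right)^{2} = \left(6 + o^{2}\right)^{2}$)
$402 \left(-428 + \left(N + 7 a{\left(1 \right)} 7\right)\right) = 402 \left(-428 - \left(11 - 7 \left(6 + 1^{2}\right)^{2} \cdot 7\right)\right) = 402 \left(-428 - \left(11 - 7 \left(6 + 1\right)^{2} \cdot 7\right)\right) = 402 \left(-428 - \left(11 - 7 \cdot 7^{2} \cdot 7\right)\right) = 402 \left(-428 - \left(11 - 7 \cdot 49 \cdot 7\right)\right) = 402 \left(-428 + \left(-11 + 343 \cdot 7\right)\right) = 402 \left(-428 + \left(-11 + 2401\right)\right) = 402 \left(-428 + 2390\right) = 402 \cdot 1962 = 788724$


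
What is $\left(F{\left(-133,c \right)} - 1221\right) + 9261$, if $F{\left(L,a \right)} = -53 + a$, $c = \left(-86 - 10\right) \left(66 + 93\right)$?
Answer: $-7277$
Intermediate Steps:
$c = -15264$ ($c = \left(-96\right) 159 = -15264$)
$\left(F{\left(-133,c \right)} - 1221\right) + 9261 = \left(\left(-53 - 15264\right) - 1221\right) + 9261 = \left(-15317 - 1221\right) + 9261 = -16538 + 9261 = -7277$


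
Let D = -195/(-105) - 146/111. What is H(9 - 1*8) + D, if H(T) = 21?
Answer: 16738/777 ≈ 21.542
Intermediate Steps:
D = 421/777 (D = -195*(-1/105) - 146*1/111 = 13/7 - 146/111 = 421/777 ≈ 0.54183)
H(9 - 1*8) + D = 21 + 421/777 = 16738/777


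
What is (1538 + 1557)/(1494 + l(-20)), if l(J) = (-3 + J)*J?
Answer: 3095/1954 ≈ 1.5839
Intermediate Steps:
l(J) = J*(-3 + J)
(1538 + 1557)/(1494 + l(-20)) = (1538 + 1557)/(1494 - 20*(-3 - 20)) = 3095/(1494 - 20*(-23)) = 3095/(1494 + 460) = 3095/1954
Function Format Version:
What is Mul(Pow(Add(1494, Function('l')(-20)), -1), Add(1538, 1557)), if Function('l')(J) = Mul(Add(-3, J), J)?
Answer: Rational(3095, 1954) ≈ 1.5839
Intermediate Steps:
Function('l')(J) = Mul(J, Add(-3, J))
Mul(Pow(Add(1494, Function('l')(-20)), -1), Add(1538, 1557)) = Mul(Pow(Add(1494, Mul(-20, Add(-3, -20))), -1), Add(1538, 1557)) = Mul(Pow(Add(1494, Mul(-20, -23)), -1), 3095) = Mul(Pow(Add(1494, 460), -1), 3095) = Mul(Pow(1954, -1), 3095) = Mul(Rational(1, 1954), 3095) = Rational(3095, 1954)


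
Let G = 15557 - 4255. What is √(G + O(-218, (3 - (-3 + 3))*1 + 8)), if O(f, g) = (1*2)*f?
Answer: √10866 ≈ 104.24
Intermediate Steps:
O(f, g) = 2*f
G = 11302
√(G + O(-218, (3 - (-3 + 3))*1 + 8)) = √(11302 + 2*(-218)) = √(11302 - 436) = √10866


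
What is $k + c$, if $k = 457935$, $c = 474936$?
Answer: $932871$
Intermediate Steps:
$k + c = 457935 + 474936 = 932871$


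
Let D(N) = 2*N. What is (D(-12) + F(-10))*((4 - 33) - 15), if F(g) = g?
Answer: 1496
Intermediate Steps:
(D(-12) + F(-10))*((4 - 33) - 15) = (2*(-12) - 10)*((4 - 33) - 15) = (-24 - 10)*(-29 - 15) = -34*(-44) = 1496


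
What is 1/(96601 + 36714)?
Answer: 1/133315 ≈ 7.5010e-6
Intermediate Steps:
1/(96601 + 36714) = 1/133315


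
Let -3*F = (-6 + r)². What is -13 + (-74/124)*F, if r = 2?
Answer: -913/93 ≈ -9.8172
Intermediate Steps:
F = -16/3 (F = -(-6 + 2)²/3 = -⅓*(-4)² = -⅓*16 = -16/3 ≈ -5.3333)
-13 + (-74/124)*F = -13 - 74/124*(-16/3) = -13 - 74*1/124*(-16/3) = -13 - 37/62*(-16/3) = -13 + 296/93 = -913/93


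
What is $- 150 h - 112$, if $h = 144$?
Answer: $-21712$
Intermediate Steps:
$- 150 h - 112 = \left(-150\right) 144 - 112 = -21600 - 112 = -21712$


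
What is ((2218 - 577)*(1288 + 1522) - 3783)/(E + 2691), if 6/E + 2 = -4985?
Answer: 696279953/406667 ≈ 1712.2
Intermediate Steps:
E = -6/4987 (E = 6/(-2 - 4985) = 6/(-4987) = 6*(-1/4987) = -6/4987 ≈ -0.0012031)
((2218 - 577)*(1288 + 1522) - 3783)/(E + 2691) = ((2218 - 577)*(1288 + 1522) - 3783)/(-6/4987 + 2691) = (1641*2810 - 3783)/(13420011/4987) = (4611210 - 3783)*(4987/13420011) = 4607427*(4987/13420011) = 696279953/406667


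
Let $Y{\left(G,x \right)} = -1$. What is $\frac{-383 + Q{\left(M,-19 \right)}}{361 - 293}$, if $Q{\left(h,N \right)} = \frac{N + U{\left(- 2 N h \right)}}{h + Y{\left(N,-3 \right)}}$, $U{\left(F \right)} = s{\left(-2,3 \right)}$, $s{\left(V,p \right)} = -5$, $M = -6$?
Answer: $- \frac{2657}{476} \approx -5.5819$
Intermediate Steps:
$U{\left(F \right)} = -5$
$Q{\left(h,N \right)} = \frac{-5 + N}{-1 + h}$ ($Q{\left(h,N \right)} = \frac{N - 5}{h - 1} = \frac{-5 + N}{-1 + h}$)
$\frac{-383 + Q{\left(M,-19 \right)}}{361 - 293} = \frac{-383 + \frac{-5 - 19}{-1 - 6}}{361 - 293} = \frac{-383 + \frac{1}{-7} \left(-24\right)}{68} = \left(-383 - - \frac{24}{7}\right) \frac{1}{68} = \left(-383 + \frac{24}{7}\right) \frac{1}{68} = \left(- \frac{2657}{7}\right) \frac{1}{68} = - \frac{2657}{476}$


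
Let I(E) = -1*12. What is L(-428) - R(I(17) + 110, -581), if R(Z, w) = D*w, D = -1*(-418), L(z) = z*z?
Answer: 426042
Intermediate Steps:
I(E) = -12
L(z) = z**2
D = 418
R(Z, w) = 418*w
L(-428) - R(I(17) + 110, -581) = (-428)**2 - 418*(-581) = 183184 - 1*(-242858) = 183184 + 242858 = 426042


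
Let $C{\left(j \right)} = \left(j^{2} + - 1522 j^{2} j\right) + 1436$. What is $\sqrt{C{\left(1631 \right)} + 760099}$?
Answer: $i \sqrt{6603532361806} \approx 2.5697 \cdot 10^{6} i$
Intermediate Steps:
$C{\left(j \right)} = 1436 + j^{2} - 1522 j^{3}$ ($C{\left(j \right)} = \left(j^{2} - 1522 j^{3}\right) + 1436 = 1436 + j^{2} - 1522 j^{3}$)
$\sqrt{C{\left(1631 \right)} + 760099} = \sqrt{\left(1436 + 1631^{2} - 1522 \cdot 1631^{3}\right) + 760099} = \sqrt{\left(1436 + 2660161 - 6603535783502\right) + 760099} = \sqrt{-6603533121905 + 760099} = \sqrt{-6603532361806} = i \sqrt{6603532361806}$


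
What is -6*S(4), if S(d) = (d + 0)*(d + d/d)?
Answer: -120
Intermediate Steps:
S(d) = d*(1 + d) (S(d) = d*(d + 1) = d*(1 + d))
-6*S(4) = -24*(1 + 4) = -24*5 = -6*20 = -120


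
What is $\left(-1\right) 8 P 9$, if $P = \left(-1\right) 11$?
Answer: $792$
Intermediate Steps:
$P = -11$
$\left(-1\right) 8 P 9 = \left(-1\right) 8 \left(-11\right) 9 = \left(-8\right) \left(-11\right) 9 = 88 \cdot 9 = 792$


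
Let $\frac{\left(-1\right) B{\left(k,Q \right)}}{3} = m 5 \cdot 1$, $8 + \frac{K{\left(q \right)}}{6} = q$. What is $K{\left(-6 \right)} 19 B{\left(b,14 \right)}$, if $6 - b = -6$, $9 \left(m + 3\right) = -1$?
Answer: $-74480$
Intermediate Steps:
$m = - \frac{28}{9}$ ($m = -3 + \frac{1}{9} \left(-1\right) = -3 - \frac{1}{9} = - \frac{28}{9} \approx -3.1111$)
$b = 12$ ($b = 6 - -6 = 6 + 6 = 12$)
$K{\left(q \right)} = -48 + 6 q$
$B{\left(k,Q \right)} = \frac{140}{3}$ ($B{\left(k,Q \right)} = - 3 \left(- \frac{28}{9}\right) 5 \cdot 1 = - 3 \left(\left(- \frac{140}{9}\right) 1\right) = \left(-3\right) \left(- \frac{140}{9}\right) = \frac{140}{3}$)
$K{\left(-6 \right)} 19 B{\left(b,14 \right)} = \left(-48 + 6 \left(-6\right)\right) 19 \cdot \frac{140}{3} = \left(-48 - 36\right) 19 \cdot \frac{140}{3} = \left(-84\right) 19 \cdot \frac{140}{3} = \left(-1596\right) \frac{140}{3} = -74480$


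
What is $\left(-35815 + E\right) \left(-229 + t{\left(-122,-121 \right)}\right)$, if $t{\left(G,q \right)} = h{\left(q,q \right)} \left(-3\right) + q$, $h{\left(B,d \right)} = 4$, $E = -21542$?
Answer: $20763234$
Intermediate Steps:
$t{\left(G,q \right)} = -12 + q$ ($t{\left(G,q \right)} = 4 \left(-3\right) + q = -12 + q$)
$\left(-35815 + E\right) \left(-229 + t{\left(-122,-121 \right)}\right) = \left(-35815 - 21542\right) \left(-229 - 133\right) = - 57357 \left(-229 - 133\right) = \left(-57357\right) \left(-362\right) = 20763234$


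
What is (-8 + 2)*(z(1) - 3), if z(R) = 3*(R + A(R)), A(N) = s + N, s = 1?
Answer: -36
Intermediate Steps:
A(N) = 1 + N
z(R) = 3 + 6*R (z(R) = 3*(R + (1 + R)) = 3*(1 + 2*R) = 3 + 6*R)
(-8 + 2)*(z(1) - 3) = (-8 + 2)*((3 + 6*1) - 3) = -6*((3 + 6) - 3) = -6*(9 - 3) = -6*6 = -36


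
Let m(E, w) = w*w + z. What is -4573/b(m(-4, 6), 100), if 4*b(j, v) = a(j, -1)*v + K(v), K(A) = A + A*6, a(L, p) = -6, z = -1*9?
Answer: -4573/25 ≈ -182.92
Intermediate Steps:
z = -9
m(E, w) = -9 + w² (m(E, w) = w*w - 9 = w² - 9 = -9 + w²)
K(A) = 7*A (K(A) = A + 6*A = 7*A)
b(j, v) = v/4 (b(j, v) = (-6*v + 7*v)/4 = v/4)
-4573/b(m(-4, 6), 100) = -4573/((¼)*100) = -4573/25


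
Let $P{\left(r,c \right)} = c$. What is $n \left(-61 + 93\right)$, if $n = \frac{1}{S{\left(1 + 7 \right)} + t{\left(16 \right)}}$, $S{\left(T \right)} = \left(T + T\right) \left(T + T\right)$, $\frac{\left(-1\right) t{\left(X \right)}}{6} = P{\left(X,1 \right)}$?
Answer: $\frac{16}{125} \approx 0.128$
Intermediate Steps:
$t{\left(X \right)} = -6$ ($t{\left(X \right)} = \left(-6\right) 1 = -6$)
$S{\left(T \right)} = 4 T^{2}$ ($S{\left(T \right)} = 2 T 2 T = 4 T^{2}$)
$n = \frac{1}{250}$ ($n = \frac{1}{4 \left(1 + 7\right)^{2} - 6} = \frac{1}{4 \cdot 8^{2} - 6} = \frac{1}{4 \cdot 64 - 6} = \frac{1}{256 - 6} = \frac{1}{250} \approx 0.004$)
$n \left(-61 + 93\right) = \frac{-61 + 93}{250} = \frac{1}{250} \cdot 32 = \frac{16}{125}$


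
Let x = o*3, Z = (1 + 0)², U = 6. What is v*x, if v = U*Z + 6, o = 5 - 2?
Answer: 108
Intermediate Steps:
Z = 1 (Z = 1² = 1)
o = 3
x = 9 (x = 3*3 = 9)
v = 12 (v = 6*1 + 6 = 6 + 6 = 12)
v*x = 12*9 = 108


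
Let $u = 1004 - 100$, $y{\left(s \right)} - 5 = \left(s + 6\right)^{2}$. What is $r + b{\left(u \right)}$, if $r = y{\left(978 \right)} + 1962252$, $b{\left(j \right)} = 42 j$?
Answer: $2968481$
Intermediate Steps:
$y{\left(s \right)} = 5 + \left(6 + s\right)^{2}$ ($y{\left(s \right)} = 5 + \left(s + 6\right)^{2} = 5 + \left(6 + s\right)^{2}$)
$u = 904$ ($u = 1004 - 100 = 904$)
$r = 2930513$ ($r = \left(5 + \left(6 + 978\right)^{2}\right) + 1962252 = \left(5 + 984^{2}\right) + 1962252 = \left(5 + 968256\right) + 1962252 = 968261 + 1962252 = 2930513$)
$r + b{\left(u \right)} = 2930513 + 42 \cdot 904 = 2930513 + 37968 = 2968481$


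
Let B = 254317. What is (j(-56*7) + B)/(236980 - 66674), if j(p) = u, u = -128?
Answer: 254189/170306 ≈ 1.4925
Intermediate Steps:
j(p) = -128
(j(-56*7) + B)/(236980 - 66674) = (-128 + 254317)/(236980 - 66674) = 254189/170306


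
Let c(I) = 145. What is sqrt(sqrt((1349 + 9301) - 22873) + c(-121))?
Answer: sqrt(145 + I*sqrt(12223)) ≈ 12.793 + 4.3209*I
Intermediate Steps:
sqrt(sqrt((1349 + 9301) - 22873) + c(-121)) = sqrt(sqrt((1349 + 9301) - 22873) + 145) = sqrt(sqrt(10650 - 22873) + 145) = sqrt(sqrt(-12223) + 145) = sqrt(I*sqrt(12223) + 145) = sqrt(145 + I*sqrt(12223))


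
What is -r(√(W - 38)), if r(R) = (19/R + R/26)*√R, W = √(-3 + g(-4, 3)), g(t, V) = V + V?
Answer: (-1)^(¾)*(456 + √3)/(26*(38 - √3)^(¼)) ≈ -5.0727 + 5.0727*I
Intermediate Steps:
g(t, V) = 2*V
W = √3 (W = √(-3 + 2*3) = √(-3 + 6) = √3 ≈ 1.7320)
r(R) = √R*(19/R + R/26) (r(R) = (19/R + R*(1/26))*√R = (19/R + R/26)*√R = √R*(19/R + R/26))
-r(√(W - 38)) = -(494 + (√(√3 - 38))²)/(26*√(√(√3 - 38))) = -(494 + (√(-38 + √3))²)/(26*√(√(-38 + √3))) = -(494 + (-38 + √3))/(26*(-38 + √3)^(¼)) = -(456 + √3)/(26*(-38 + √3)^(¼))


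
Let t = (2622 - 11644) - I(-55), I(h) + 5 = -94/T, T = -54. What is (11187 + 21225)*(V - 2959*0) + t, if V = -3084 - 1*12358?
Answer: -13513908314/27 ≈ -5.0052e+8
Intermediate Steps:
V = -15442 (V = -3084 - 12358 = -15442)
I(h) = -88/27 (I(h) = -5 - 94/(-54) = -5 - 94*(-1/54) = -5 + 47/27 = -88/27)
t = -243506/27 (t = (2622 - 11644) - 1*(-88/27) = -9022 + 88/27 = -243506/27 ≈ -9018.7)
(11187 + 21225)*(V - 2959*0) + t = (11187 + 21225)*(-15442 - 2959*0) - 243506/27 = 32412*(-15442 + 0) - 243506/27 = 32412*(-15442) - 243506/27 = -500506104 - 243506/27 = -13513908314/27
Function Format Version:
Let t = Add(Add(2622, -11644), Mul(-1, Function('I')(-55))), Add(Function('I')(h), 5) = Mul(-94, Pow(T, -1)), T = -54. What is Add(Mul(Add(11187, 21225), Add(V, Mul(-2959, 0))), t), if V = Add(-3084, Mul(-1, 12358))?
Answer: Rational(-13513908314, 27) ≈ -5.0052e+8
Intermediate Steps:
V = -15442 (V = Add(-3084, -12358) = -15442)
Function('I')(h) = Rational(-88, 27) (Function('I')(h) = Add(-5, Mul(-94, Pow(-54, -1))) = Add(-5, Mul(-94, Rational(-1, 54))) = Add(-5, Rational(47, 27)) = Rational(-88, 27))
t = Rational(-243506, 27) (t = Add(Add(2622, -11644), Mul(-1, Rational(-88, 27))) = Add(-9022, Rational(88, 27)) = Rational(-243506, 27) ≈ -9018.7)
Add(Mul(Add(11187, 21225), Add(V, Mul(-2959, 0))), t) = Add(Mul(Add(11187, 21225), Add(-15442, Mul(-2959, 0))), Rational(-243506, 27)) = Add(Mul(32412, Add(-15442, 0)), Rational(-243506, 27)) = Add(Mul(32412, -15442), Rational(-243506, 27)) = Add(-500506104, Rational(-243506, 27)) = Rational(-13513908314, 27)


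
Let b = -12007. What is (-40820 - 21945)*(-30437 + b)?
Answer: 2663997660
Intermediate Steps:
(-40820 - 21945)*(-30437 + b) = (-40820 - 21945)*(-30437 - 12007) = -62765*(-42444) = 2663997660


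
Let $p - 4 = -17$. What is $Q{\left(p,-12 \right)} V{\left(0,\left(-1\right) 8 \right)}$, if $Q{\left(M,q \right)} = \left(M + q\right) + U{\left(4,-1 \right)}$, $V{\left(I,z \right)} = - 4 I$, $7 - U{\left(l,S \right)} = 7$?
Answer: $0$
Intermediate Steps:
$U{\left(l,S \right)} = 0$ ($U{\left(l,S \right)} = 7 - 7 = 0$)
$p = -13$ ($p = 4 - 17 = -13$)
$Q{\left(M,q \right)} = M + q$ ($Q{\left(M,q \right)} = \left(M + q\right) + 0 = M + q$)
$Q{\left(p,-12 \right)} V{\left(0,\left(-1\right) 8 \right)} = \left(-13 - 12\right) \left(\left(-4\right) 0\right) = \left(-25\right) 0 = 0$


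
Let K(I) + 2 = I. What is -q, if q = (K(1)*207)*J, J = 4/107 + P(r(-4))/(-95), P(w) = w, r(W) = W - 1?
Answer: 37881/2033 ≈ 18.633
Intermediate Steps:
r(W) = -1 + W
K(I) = -2 + I
J = 183/2033 (J = 4/107 + (-1 - 4)/(-95) = 4*(1/107) - 5*(-1/95) = 4/107 + 1/19 = 183/2033 ≈ 0.090015)
q = -37881/2033 (q = ((-2 + 1)*207)*(183/2033) = -1*207*(183/2033) = -207*183/2033 = -37881/2033 ≈ -18.633)
-q = -1*(-37881/2033) = 37881/2033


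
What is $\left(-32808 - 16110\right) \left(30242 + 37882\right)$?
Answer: $-3332489832$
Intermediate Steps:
$\left(-32808 - 16110\right) \left(30242 + 37882\right) = \left(-48918\right) 68124 = -3332489832$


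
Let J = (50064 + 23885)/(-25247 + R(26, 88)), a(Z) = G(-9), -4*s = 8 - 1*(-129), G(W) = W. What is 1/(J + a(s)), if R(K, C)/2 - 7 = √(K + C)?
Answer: -3798144807/45314328590 + 73949*√114/45314328590 ≈ -0.083800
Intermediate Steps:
s = -137/4 (s = -(8 - 1*(-129))/4 = -(8 + 129)/4 = -¼*137 = -137/4 ≈ -34.250)
a(Z) = -9
R(K, C) = 14 + 2*√(C + K) (R(K, C) = 14 + 2*√(K + C) = 14 + 2*√(C + K))
J = 73949/(-25233 + 2*√114) (J = (50064 + 23885)/(-25247 + (14 + 2*√(88 + 26))) = 73949/(-25247 + (14 + 2*√114)) = 73949/(-25233 + 2*√114) ≈ -2.9331)
1/(J + a(s)) = 1/((-621985039/212234611 - 147898*√114/636703833) - 9) = 1/(-2532096538/212234611 - 147898*√114/636703833)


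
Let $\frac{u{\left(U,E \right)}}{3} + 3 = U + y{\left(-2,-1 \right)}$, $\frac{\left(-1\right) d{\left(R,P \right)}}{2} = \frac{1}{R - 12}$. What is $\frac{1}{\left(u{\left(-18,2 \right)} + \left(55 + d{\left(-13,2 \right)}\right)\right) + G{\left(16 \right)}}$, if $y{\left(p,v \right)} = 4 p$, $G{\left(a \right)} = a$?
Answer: $- \frac{25}{398} \approx -0.062814$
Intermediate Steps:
$d{\left(R,P \right)} = - \frac{2}{-12 + R}$ ($d{\left(R,P \right)} = - \frac{2}{R - 12} = - \frac{2}{-12 + R}$)
$u{\left(U,E \right)} = -33 + 3 U$ ($u{\left(U,E \right)} = -9 + 3 \left(U + 4 \left(-2\right)\right) = -9 + 3 \left(U - 8\right) = -9 + 3 \left(-8 + U\right) = -9 + \left(-24 + 3 U\right) = -33 + 3 U$)
$\frac{1}{\left(u{\left(-18,2 \right)} + \left(55 + d{\left(-13,2 \right)}\right)\right) + G{\left(16 \right)}} = \frac{1}{\left(\left(-33 + 3 \left(-18\right)\right) + \left(55 - \frac{2}{-12 - 13}\right)\right) + 16} = \frac{1}{\left(\left(-33 - 54\right) + \left(55 - \frac{2}{-25}\right)\right) + 16} = \frac{1}{\left(-87 + \left(55 - - \frac{2}{25}\right)\right) + 16} = \frac{1}{\left(-87 + \left(55 + \frac{2}{25}\right)\right) + 16} = \frac{1}{\left(-87 + \frac{1377}{25}\right) + 16} = \frac{1}{- \frac{798}{25} + 16} = \frac{1}{- \frac{398}{25}} = - \frac{25}{398}$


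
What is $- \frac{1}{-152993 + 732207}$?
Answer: $- \frac{1}{579214} \approx -1.7265 \cdot 10^{-6}$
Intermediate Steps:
$- \frac{1}{-152993 + 732207} = - \frac{1}{579214}$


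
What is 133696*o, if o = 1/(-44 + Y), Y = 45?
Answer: 133696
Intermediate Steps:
o = 1 (o = 1/(-44 + 45) = 1/1 = 1)
133696*o = 133696*1 = 133696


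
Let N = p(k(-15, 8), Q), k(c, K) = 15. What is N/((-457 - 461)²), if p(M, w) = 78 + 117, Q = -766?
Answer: 65/280908 ≈ 0.00023139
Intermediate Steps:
p(M, w) = 195
N = 195
N/((-457 - 461)²) = 195/((-457 - 461)²) = 195/((-918)²) = 195/842724 = 195*(1/842724) = 65/280908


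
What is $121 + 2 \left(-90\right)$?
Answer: $-59$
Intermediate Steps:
$121 + 2 \left(-90\right) = 121 - 180 = -59$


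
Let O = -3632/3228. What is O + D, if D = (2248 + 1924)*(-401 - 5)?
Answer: -1366923332/807 ≈ -1.6938e+6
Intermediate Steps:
D = -1693832 (D = 4172*(-406) = -1693832)
O = -908/807 (O = -3632*1/3228 = -908/807 ≈ -1.1252)
O + D = -908/807 - 1693832 = -1366923332/807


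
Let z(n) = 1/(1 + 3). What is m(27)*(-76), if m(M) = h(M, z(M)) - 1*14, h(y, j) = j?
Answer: 1045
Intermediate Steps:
z(n) = 1/4
m(M) = -55/4 (m(M) = 1/4 - 1*14 = 1/4 - 14 = -55/4)
m(27)*(-76) = -55/4*(-76) = 1045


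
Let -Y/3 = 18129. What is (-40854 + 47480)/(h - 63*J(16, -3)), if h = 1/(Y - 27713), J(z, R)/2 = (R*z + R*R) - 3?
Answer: 543994600/434473199 ≈ 1.2521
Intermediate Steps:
Y = -54387 (Y = -3*18129 = -54387)
J(z, R) = -6 + 2*R² + 2*R*z (J(z, R) = 2*((R*z + R*R) - 3) = 2*((R*z + R²) - 3) = 2*((R² + R*z) - 3) = 2*(-3 + R² + R*z) = -6 + 2*R² + 2*R*z)
h = -1/82100 (h = 1/(-54387 - 27713) = 1/(-82100) = -1/82100 ≈ -1.2180e-5)
(-40854 + 47480)/(h - 63*J(16, -3)) = (-40854 + 47480)/(-1/82100 - 63*(-6 + 2*(-3)² + 2*(-3)*16)) = 6626/(-1/82100 - 63*(-6 + 2*9 - 96)) = 6626/(-1/82100 - 63*(-6 + 18 - 96)) = 6626/(-1/82100 - 63*(-84)) = 6626/(-1/82100 + 5292) = 6626/(434473199/82100) = 6626*(82100/434473199) = 543994600/434473199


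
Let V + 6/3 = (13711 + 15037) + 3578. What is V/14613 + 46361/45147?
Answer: 237422769/73303679 ≈ 3.2389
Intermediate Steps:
V = 32324 (V = -2 + ((13711 + 15037) + 3578) = -2 + (28748 + 3578) = -2 + 32326 = 32324)
V/14613 + 46361/45147 = 32324/14613 + 46361/45147 = 237422769/73303679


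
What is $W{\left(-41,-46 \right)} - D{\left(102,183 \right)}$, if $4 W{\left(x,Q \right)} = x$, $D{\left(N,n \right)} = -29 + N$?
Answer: $- \frac{333}{4} \approx -83.25$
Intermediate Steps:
$W{\left(x,Q \right)} = \frac{x}{4}$
$W{\left(-41,-46 \right)} - D{\left(102,183 \right)} = \frac{1}{4} \left(-41\right) - \left(-29 + 102\right) = - \frac{41}{4} - 73 = - \frac{333}{4}$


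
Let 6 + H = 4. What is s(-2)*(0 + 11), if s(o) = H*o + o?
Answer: 22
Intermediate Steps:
H = -2 (H = -6 + 4 = -2)
s(o) = -o (s(o) = -2*o + o = -o)
s(-2)*(0 + 11) = (-1*(-2))*(0 + 11) = 2*11 = 22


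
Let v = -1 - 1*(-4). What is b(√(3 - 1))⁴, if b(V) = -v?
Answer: 81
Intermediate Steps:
v = 3 (v = -1 + 4 = 3)
b(V) = -3 (b(V) = -1*3 = -3)
b(√(3 - 1))⁴ = (-3)⁴ = 81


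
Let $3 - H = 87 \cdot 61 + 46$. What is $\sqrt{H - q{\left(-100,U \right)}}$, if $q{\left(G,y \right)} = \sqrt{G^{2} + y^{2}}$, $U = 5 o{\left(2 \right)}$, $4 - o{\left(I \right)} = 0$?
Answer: $\sqrt{-5350 - 20 \sqrt{26}} \approx 73.838 i$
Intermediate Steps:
$o{\left(I \right)} = 4$ ($o{\left(I \right)} = 4 - 0 = 4 + 0 = 4$)
$H = -5350$ ($H = 3 - \left(87 \cdot 61 + 46\right) = 3 - \left(5307 + 46\right) = 3 - 5353 = -5350$)
$U = 20$ ($U = 5 \cdot 4 = 20$)
$\sqrt{H - q{\left(-100,U \right)}} = \sqrt{-5350 - \sqrt{\left(-100\right)^{2} + 20^{2}}} = \sqrt{-5350 - \sqrt{10000 + 400}} = \sqrt{-5350 - \sqrt{10400}} = \sqrt{-5350 - 20 \sqrt{26}}$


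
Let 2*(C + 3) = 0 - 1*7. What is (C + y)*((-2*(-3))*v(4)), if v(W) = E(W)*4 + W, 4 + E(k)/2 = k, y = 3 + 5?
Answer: 36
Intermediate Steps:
y = 8
E(k) = -8 + 2*k
v(W) = -32 + 9*W (v(W) = (-8 + 2*W)*4 + W = (-32 + 8*W) + W = -32 + 9*W)
C = -13/2 (C = -3 + (0 - 1*7)/2 = -3 + (0 - 7)/2 = -3 + (1/2)*(-7) = -3 - 7/2 = -13/2 ≈ -6.5000)
(C + y)*((-2*(-3))*v(4)) = (-13/2 + 8)*((-2*(-3))*(-32 + 9*4)) = 3*(6*(-32 + 36))/2 = 3*(6*4)/2 = (3/2)*24 = 36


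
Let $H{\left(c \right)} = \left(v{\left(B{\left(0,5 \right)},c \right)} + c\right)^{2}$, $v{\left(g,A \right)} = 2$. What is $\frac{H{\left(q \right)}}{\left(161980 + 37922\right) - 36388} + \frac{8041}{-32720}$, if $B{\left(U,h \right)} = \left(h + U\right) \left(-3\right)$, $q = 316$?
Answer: $\frac{996980603}{2675089040} \approx 0.37269$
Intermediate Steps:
$B{\left(U,h \right)} = - 3 U - 3 h$ ($B{\left(U,h \right)} = \left(U + h\right) \left(-3\right) = - 3 U - 3 h$)
$H{\left(c \right)} = \left(2 + c\right)^{2}$
$\frac{H{\left(q \right)}}{\left(161980 + 37922\right) - 36388} + \frac{8041}{-32720} = \frac{\left(2 + 316\right)^{2}}{\left(161980 + 37922\right) - 36388} + \frac{8041}{-32720} = \frac{318^{2}}{199902 - 36388} + 8041 \left(- \frac{1}{32720}\right) = \frac{101124}{163514} - \frac{8041}{32720} = 101124 \cdot \frac{1}{163514} - \frac{8041}{32720} = \frac{50562}{81757} - \frac{8041}{32720} = \frac{996980603}{2675089040}$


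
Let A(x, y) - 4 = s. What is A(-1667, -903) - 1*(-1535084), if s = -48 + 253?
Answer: 1535293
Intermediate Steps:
s = 205
A(x, y) = 209 (A(x, y) = 4 + 205 = 209)
A(-1667, -903) - 1*(-1535084) = 209 - 1*(-1535084) = 209 + 1535084 = 1535293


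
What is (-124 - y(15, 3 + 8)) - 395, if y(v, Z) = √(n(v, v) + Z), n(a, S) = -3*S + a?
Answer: -519 - I*√19 ≈ -519.0 - 4.3589*I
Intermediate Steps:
n(a, S) = a - 3*S
y(v, Z) = √(Z - 2*v) (y(v, Z) = √((v - 3*v) + Z) = √(-2*v + Z) = √(Z - 2*v))
(-124 - y(15, 3 + 8)) - 395 = (-124 - √((3 + 8) - 2*15)) - 395 = (-124 - √(11 - 30)) - 395 = (-124 - √(-19)) - 395 = (-124 - I*√19) - 395 = -519 - I*√19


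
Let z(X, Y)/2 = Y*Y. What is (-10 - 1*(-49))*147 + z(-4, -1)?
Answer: 5735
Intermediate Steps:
z(X, Y) = 2*Y**2 (z(X, Y) = 2*(Y*Y) = 2*Y**2)
(-10 - 1*(-49))*147 + z(-4, -1) = (-10 - 1*(-49))*147 + 2*(-1)**2 = (-10 + 49)*147 + 2*1 = 39*147 + 2 = 5733 + 2 = 5735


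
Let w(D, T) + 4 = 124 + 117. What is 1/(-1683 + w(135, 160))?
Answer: -1/1446 ≈ -0.00069156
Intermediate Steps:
w(D, T) = 237 (w(D, T) = -4 + (124 + 117) = -4 + 241 = 237)
1/(-1683 + w(135, 160)) = 1/(-1683 + 237) = 1/(-1446) = -1/1446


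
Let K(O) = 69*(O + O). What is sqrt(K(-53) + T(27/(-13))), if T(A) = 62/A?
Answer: 2*I*sqrt(148713)/9 ≈ 85.696*I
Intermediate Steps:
K(O) = 138*O (K(O) = 69*(2*O) = 138*O)
sqrt(K(-53) + T(27/(-13))) = sqrt(138*(-53) + 62/((27/(-13)))) = sqrt(-7314 + 62/((27*(-1/13)))) = sqrt(-7314 + 62/(-27/13)) = sqrt(-7314 + 62*(-13/27)) = sqrt(-7314 - 806/27) = sqrt(-198284/27) = 2*I*sqrt(148713)/9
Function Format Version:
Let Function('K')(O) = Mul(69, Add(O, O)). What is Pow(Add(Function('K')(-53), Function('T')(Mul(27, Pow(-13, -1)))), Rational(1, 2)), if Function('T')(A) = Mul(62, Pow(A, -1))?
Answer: Mul(Rational(2, 9), I, Pow(148713, Rational(1, 2))) ≈ Mul(85.696, I)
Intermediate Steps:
Function('K')(O) = Mul(138, O) (Function('K')(O) = Mul(69, Mul(2, O)) = Mul(138, O))
Pow(Add(Function('K')(-53), Function('T')(Mul(27, Pow(-13, -1)))), Rational(1, 2)) = Pow(Add(Mul(138, -53), Mul(62, Pow(Mul(27, Pow(-13, -1)), -1))), Rational(1, 2)) = Pow(Add(-7314, Mul(62, Pow(Mul(27, Rational(-1, 13)), -1))), Rational(1, 2)) = Pow(Add(-7314, Mul(62, Pow(Rational(-27, 13), -1))), Rational(1, 2)) = Pow(Add(-7314, Mul(62, Rational(-13, 27))), Rational(1, 2)) = Pow(Add(-7314, Rational(-806, 27)), Rational(1, 2)) = Pow(Rational(-198284, 27), Rational(1, 2)) = Mul(Rational(2, 9), I, Pow(148713, Rational(1, 2)))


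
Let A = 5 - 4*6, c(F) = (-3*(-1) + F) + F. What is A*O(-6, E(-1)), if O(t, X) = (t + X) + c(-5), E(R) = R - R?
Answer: 247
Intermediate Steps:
c(F) = 3 + 2*F (c(F) = (3 + F) + F = 3 + 2*F)
E(R) = 0
O(t, X) = -7 + X + t (O(t, X) = (t + X) + (3 + 2*(-5)) = (X + t) + (3 - 10) = (X + t) - 7 = -7 + X + t)
A = -19 (A = 5 - 24 = -19)
A*O(-6, E(-1)) = -19*(-7 + 0 - 6) = -19*(-13) = 247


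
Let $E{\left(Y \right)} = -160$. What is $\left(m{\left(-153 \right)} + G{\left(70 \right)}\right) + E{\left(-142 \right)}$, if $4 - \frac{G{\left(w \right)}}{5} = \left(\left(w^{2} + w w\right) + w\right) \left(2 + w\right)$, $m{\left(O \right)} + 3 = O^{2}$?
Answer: $-3529934$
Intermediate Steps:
$m{\left(O \right)} = -3 + O^{2}$
$G{\left(w \right)} = 20 - 5 \left(2 + w\right) \left(w + 2 w^{2}\right)$ ($G{\left(w \right)} = 20 - 5 \left(\left(w^{2} + w w\right) + w\right) \left(2 + w\right) = 20 - 5 \left(\left(w^{2} + w^{2}\right) + w\right) \left(2 + w\right) = 20 - 5 \left(2 w^{2} + w\right) \left(2 + w\right) = 20 - 5 \left(w + 2 w^{2}\right) \left(2 + w\right) = 20 - 5 \left(2 + w\right) \left(w + 2 w^{2}\right)$)
$\left(m{\left(-153 \right)} + G{\left(70 \right)}\right) + E{\left(-142 \right)} = \left(\left(-3 + \left(-153\right)^{2}\right) - \left(680 + 122500 + 3430000\right)\right) - 160 = \left(\left(-3 + 23409\right) - 3553180\right) - 160 = \left(23406 - 3553180\right) - 160 = -3529774 - 160 = -3529934$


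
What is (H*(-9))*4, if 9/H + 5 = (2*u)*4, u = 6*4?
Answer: -324/187 ≈ -1.7326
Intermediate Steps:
u = 24
H = 9/187 (H = 9/(-5 + (2*24)*4) = 9/(-5 + 48*4) = 9/(-5 + 192) = 9/187 ≈ 0.048128)
(H*(-9))*4 = ((9/187)*(-9))*4 = -81/187*4 = -324/187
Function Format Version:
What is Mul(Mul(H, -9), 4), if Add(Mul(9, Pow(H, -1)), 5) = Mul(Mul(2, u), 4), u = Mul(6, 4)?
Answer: Rational(-324, 187) ≈ -1.7326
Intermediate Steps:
u = 24
H = Rational(9, 187) (H = Mul(9, Pow(Add(-5, Mul(Mul(2, 24), 4)), -1)) = Mul(9, Pow(Add(-5, Mul(48, 4)), -1)) = Mul(9, Pow(Add(-5, 192), -1)) = Mul(9, Pow(187, -1)) = Mul(9, Rational(1, 187)) = Rational(9, 187) ≈ 0.048128)
Mul(Mul(H, -9), 4) = Mul(Mul(Rational(9, 187), -9), 4) = Mul(Rational(-81, 187), 4) = Rational(-324, 187)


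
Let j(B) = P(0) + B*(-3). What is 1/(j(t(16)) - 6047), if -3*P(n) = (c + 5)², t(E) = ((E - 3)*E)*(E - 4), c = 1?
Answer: -1/13547 ≈ -7.3817e-5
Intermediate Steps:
t(E) = E*(-4 + E)*(-3 + E) (t(E) = ((-3 + E)*E)*(-4 + E) = (E*(-3 + E))*(-4 + E) = E*(-4 + E)*(-3 + E))
P(n) = -12 (P(n) = -(1 + 5)²/3 = -⅓*6² = -⅓*36 = -12)
j(B) = -12 - 3*B (j(B) = -12 + B*(-3) = -12 - 3*B)
1/(j(t(16)) - 6047) = 1/((-12 - 48*(12 + 16² - 7*16)) - 6047) = 1/((-12 - 48*(12 + 256 - 112)) - 6047) = 1/((-12 - 48*156) - 6047) = 1/((-12 - 3*2496) - 6047) = 1/((-12 - 7488) - 6047) = 1/(-7500 - 6047) = 1/(-13547) = -1/13547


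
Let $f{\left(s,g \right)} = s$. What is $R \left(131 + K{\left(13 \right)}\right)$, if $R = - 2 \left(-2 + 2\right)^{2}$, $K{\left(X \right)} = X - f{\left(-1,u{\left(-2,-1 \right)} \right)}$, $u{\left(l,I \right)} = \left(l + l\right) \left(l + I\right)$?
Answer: $0$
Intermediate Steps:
$u{\left(l,I \right)} = 2 l \left(I + l\right)$
$K{\left(X \right)} = 1 + X$ ($K{\left(X \right)} = X - -1 = X + 1 = 1 + X$)
$R = 0$ ($R = - 2 \cdot 0^{2} = \left(-2\right) 0 = 0$)
$R \left(131 + K{\left(13 \right)}\right) = 0 \left(131 + \left(1 + 13\right)\right) = 0 \left(131 + 14\right) = 0 \cdot 145 = 0$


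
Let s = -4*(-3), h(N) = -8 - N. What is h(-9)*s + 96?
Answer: 108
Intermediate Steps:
s = 12
h(-9)*s + 96 = (-8 - 1*(-9))*12 + 96 = (-8 + 9)*12 + 96 = 1*12 + 96 = 12 + 96 = 108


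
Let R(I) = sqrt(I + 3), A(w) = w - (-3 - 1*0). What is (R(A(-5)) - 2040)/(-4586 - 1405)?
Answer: 2039/5991 ≈ 0.34034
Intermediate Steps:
A(w) = 3 + w (A(w) = w - (-3 + 0) = w - 1*(-3) = w + 3 = 3 + w)
R(I) = sqrt(3 + I)
(R(A(-5)) - 2040)/(-4586 - 1405) = (sqrt(3 + (3 - 5)) - 2040)/(-4586 - 1405) = (sqrt(3 - 2) - 2040)/(-5991) = (sqrt(1) - 2040)*(-1/5991) = (1 - 2040)*(-1/5991) = -2039*(-1/5991) = 2039/5991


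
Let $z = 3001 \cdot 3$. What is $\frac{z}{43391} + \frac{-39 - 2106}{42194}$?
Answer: $\frac{286798887}{1830839854} \approx 0.15665$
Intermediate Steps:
$z = 9003$
$\frac{z}{43391} + \frac{-39 - 2106}{42194} = \frac{9003}{43391} + \frac{-39 - 2106}{42194} = 9003 \cdot \frac{1}{43391} + \left(-39 - 2106\right) \frac{1}{42194} = \frac{9003}{43391} - \frac{2145}{42194} = \frac{286798887}{1830839854}$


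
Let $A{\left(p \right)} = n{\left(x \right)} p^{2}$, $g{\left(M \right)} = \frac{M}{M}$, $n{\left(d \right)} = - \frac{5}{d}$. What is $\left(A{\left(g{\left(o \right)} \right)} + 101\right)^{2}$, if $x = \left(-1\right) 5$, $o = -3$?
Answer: $10404$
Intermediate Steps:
$x = -5$
$g{\left(M \right)} = 1$
$A{\left(p \right)} = p^{2}$ ($A{\left(p \right)} = - \frac{5}{-5} p^{2} = \left(-5\right) \left(- \frac{1}{5}\right) p^{2} = 1 p^{2} = p^{2}$)
$\left(A{\left(g{\left(o \right)} \right)} + 101\right)^{2} = \left(1^{2} + 101\right)^{2} = \left(1 + 101\right)^{2} = 102^{2} = 10404$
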